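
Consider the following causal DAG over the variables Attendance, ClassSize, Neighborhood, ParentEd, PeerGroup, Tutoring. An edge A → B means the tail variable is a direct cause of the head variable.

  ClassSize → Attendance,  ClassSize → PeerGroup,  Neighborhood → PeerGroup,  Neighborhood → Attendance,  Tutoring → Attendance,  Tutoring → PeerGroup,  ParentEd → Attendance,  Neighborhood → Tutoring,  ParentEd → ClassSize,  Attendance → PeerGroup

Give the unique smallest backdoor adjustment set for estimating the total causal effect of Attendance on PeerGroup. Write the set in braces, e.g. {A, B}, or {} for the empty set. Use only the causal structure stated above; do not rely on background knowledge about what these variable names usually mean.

Variables eligible for adjustment (non-descendants of Attendance, excluding Attendance and PeerGroup): {ClassSize, Neighborhood, ParentEd, Tutoring}.
Backdoor paths from Attendance to PeerGroup:
  P1: Attendance <- ParentEd -> ClassSize -> PeerGroup
  P2: Attendance <- Neighborhood -> Tutoring -> PeerGroup
  P3: Attendance <- Neighborhood -> PeerGroup
  P4: Attendance <- Tutoring <- Neighborhood -> PeerGroup
  P5: Attendance <- Tutoring -> PeerGroup
  P6: Attendance <- ClassSize -> PeerGroup
The empty set is not sufficient: P1 (Attendance <- ParentEd -> ClassSize -> PeerGroup) has no collider blocking it and no conditioned non-collider, so it is open.
Try {ClassSize, Neighborhood, Tutoring}:
  P1: blocked at chain node ClassSize ∈ conditioning set.
  P2: blocked at fork node Neighborhood ∈ conditioning set.
  P3: blocked at fork node Neighborhood ∈ conditioning set.
  P4: blocked at chain node Tutoring ∈ conditioning set.
  P5: blocked at fork node Tutoring ∈ conditioning set.
  P6: blocked at fork node ClassSize ∈ conditioning set.
{ClassSize, Neighborhood, Tutoring} contains no descendant of Attendance and blocks every backdoor path.
Every element of {ClassSize, Neighborhood, Tutoring} is needed (dropping ClassSize leaves P1 open; dropping Neighborhood leaves P3 open; dropping Tutoring leaves P5 open), so no proper subset is valid.
Among all size-3 subsets of the eligible variables, only {ClassSize, Neighborhood, Tutoring} blocks every backdoor path, so it is the unique smallest valid adjustment set.

{ClassSize, Neighborhood, Tutoring}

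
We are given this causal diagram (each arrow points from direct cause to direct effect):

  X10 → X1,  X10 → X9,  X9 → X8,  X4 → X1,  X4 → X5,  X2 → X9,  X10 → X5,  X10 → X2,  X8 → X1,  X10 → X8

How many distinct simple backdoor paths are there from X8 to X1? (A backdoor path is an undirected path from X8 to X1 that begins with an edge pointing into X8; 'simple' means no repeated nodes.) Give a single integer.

6

A backdoor path from X8 to X1 is any simple undirected path whose first edge points into X8 (i.e. leaves X8 via a parent).
Parents of X8: {X10, X9}.
Enumerating:
  P1: X8 <- X10 -> X5 <- X4 -> X1
  P2: X8 <- X10 -> X1
  P3: X8 <- X9 <- X10 -> X5 <- X4 -> X1
  P4: X8 <- X9 <- X10 -> X1
  P5: X8 <- X9 <- X2 <- X10 -> X5 <- X4 -> X1
  P6: X8 <- X9 <- X2 <- X10 -> X1
That exhausts the simple backdoor paths. Count: 6.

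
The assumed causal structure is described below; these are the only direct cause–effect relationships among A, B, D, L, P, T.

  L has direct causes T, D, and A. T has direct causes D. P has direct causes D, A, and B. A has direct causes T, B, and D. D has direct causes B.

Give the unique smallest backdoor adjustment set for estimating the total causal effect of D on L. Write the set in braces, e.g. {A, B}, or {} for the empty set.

{B}

Variables eligible for adjustment (non-descendants of D, excluding D and L): {B}.
Backdoor paths from D to L:
  P1: D <- B -> A <- T -> L
  P2: D <- B -> A -> L
  P3: D <- B -> P <- A <- T -> L
  P4: D <- B -> P <- A -> L
The empty set is not sufficient: P2 (D <- B -> A -> L) has no collider blocking it and no conditioned non-collider, so it is open.
Try {B}:
  P1: blocked at fork node B ∈ conditioning set.
  P2: blocked at fork node B ∈ conditioning set.
  P3: blocked at fork node B ∈ conditioning set.
  P4: blocked at fork node B ∈ conditioning set.
{B} contains no descendant of D and blocks every backdoor path.
{B} is the unique smallest valid adjustment set.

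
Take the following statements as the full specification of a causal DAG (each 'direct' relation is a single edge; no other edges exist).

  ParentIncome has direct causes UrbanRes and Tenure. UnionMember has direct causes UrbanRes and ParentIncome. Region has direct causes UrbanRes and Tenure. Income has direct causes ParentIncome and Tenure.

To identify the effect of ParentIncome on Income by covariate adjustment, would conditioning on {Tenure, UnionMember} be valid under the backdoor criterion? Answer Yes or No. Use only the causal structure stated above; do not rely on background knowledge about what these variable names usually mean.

No

Backdoor paths from ParentIncome to Income (paths whose first edge points into ParentIncome):
  P1: ParentIncome <- Tenure -> Income
  P2: ParentIncome <- UrbanRes -> Region <- Tenure -> Income
Condition 1 (no descendant of ParentIncome in the set): FAILS — UnionMember is a descendant of ParentIncome.
Condition 2 (every backdoor path blocked by {Tenure, UnionMember}):
  P1: blocked at fork node Tenure ∈ conditioning set.
  P2: blocked at collider Region (neither it nor any descendant is in the conditioning set).
{Tenure, UnionMember} does not satisfy the backdoor criterion.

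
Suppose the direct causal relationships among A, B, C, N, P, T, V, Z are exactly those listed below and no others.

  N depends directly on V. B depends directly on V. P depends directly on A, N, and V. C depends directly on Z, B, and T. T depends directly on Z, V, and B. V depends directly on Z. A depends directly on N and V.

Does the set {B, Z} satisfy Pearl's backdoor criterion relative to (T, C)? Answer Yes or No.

Yes

Backdoor paths from T to C (paths whose first edge points into T):
  P1: T <- Z -> V -> B -> C
  P2: T <- Z -> C
  P3: T <- V <- Z -> C
  P4: T <- V -> B -> C
  P5: T <- B <- V <- Z -> C
  P6: T <- B -> C
Condition 1 (no descendant of T in the set): holds — descendants of T are {C}; none are in {B, Z}.
Condition 2 (every backdoor path blocked by {B, Z}):
  P1: blocked at fork node Z ∈ conditioning set.
  P2: blocked at fork node Z ∈ conditioning set.
  P3: blocked at fork node Z ∈ conditioning set.
  P4: blocked at chain node B ∈ conditioning set.
  P5: blocked at chain node B ∈ conditioning set.
  P6: blocked at fork node B ∈ conditioning set.
{B, Z} satisfies the backdoor criterion.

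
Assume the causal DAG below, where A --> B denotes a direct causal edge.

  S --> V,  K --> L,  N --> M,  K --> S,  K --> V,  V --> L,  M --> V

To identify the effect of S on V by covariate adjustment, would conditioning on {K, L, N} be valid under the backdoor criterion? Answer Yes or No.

No

Backdoor paths from S to V (paths whose first edge points into S):
  P1: S <- K -> V
  P2: S <- K -> L <- V
Condition 1 (no descendant of S in the set): FAILS — L is a descendant of S.
Condition 2 (every backdoor path blocked by {K, L, N}):
  P1: blocked at fork node K ∈ conditioning set.
  P2: blocked at fork node K ∈ conditioning set.
{K, L, N} does not satisfy the backdoor criterion.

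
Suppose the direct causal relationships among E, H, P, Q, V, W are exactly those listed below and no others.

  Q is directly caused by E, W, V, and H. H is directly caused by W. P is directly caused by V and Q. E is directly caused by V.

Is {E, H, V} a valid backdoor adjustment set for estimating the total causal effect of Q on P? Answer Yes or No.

Backdoor paths from Q to P (paths whose first edge points into Q):
  P1: Q <- V -> P
  P2: Q <- E <- V -> P
Condition 1 (no descendant of Q in the set): holds — descendants of Q are {P}; none are in {E, H, V}.
Condition 2 (every backdoor path blocked by {E, H, V}):
  P1: blocked at fork node V ∈ conditioning set.
  P2: blocked at chain node E ∈ conditioning set.
{E, H, V} satisfies the backdoor criterion.

Yes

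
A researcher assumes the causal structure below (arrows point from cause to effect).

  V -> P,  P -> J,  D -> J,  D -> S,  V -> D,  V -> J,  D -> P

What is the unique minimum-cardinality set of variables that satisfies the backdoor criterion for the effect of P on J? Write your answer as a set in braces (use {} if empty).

{D, V}

Variables eligible for adjustment (non-descendants of P, excluding P and J): {D, S, V}.
Backdoor paths from P to J:
  P1: P <- V -> D -> J
  P2: P <- V -> J
  P3: P <- D <- V -> J
  P4: P <- D -> J
The empty set is not sufficient: P1 (P <- V -> D -> J) has no collider blocking it and no conditioned non-collider, so it is open.
Try {D, V}:
  P1: blocked at fork node V ∈ conditioning set.
  P2: blocked at fork node V ∈ conditioning set.
  P3: blocked at chain node D ∈ conditioning set.
  P4: blocked at fork node D ∈ conditioning set.
{D, V} contains no descendant of P and blocks every backdoor path.
Every element of {D, V} is needed (dropping D leaves P4 open; dropping V leaves P2 open), so no proper subset is valid.
Among all size-2 subsets of the eligible variables, only {D, V} blocks every backdoor path, so it is the unique smallest valid adjustment set.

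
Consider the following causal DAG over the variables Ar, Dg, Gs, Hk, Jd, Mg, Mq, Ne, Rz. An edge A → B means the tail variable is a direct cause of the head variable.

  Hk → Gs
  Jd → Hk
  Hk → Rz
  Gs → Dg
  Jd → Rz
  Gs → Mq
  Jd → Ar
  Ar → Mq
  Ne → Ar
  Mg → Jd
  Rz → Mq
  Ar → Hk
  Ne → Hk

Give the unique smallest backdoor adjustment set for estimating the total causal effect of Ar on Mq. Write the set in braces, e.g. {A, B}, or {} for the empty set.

Variables eligible for adjustment (non-descendants of Ar, excluding Ar and Mq): {Jd, Mg, Ne}.
Backdoor paths from Ar to Mq:
  P1: Ar <- Ne -> Hk <- Jd -> Rz -> Mq
  P2: Ar <- Ne -> Hk -> Rz -> Mq
  P3: Ar <- Ne -> Hk -> Gs -> Mq
  P4: Ar <- Jd -> Hk -> Rz -> Mq
  P5: Ar <- Jd -> Hk -> Gs -> Mq
  P6: Ar <- Jd -> Rz <- Hk -> Gs -> Mq
  P7: Ar <- Jd -> Rz -> Mq
The empty set is not sufficient: P2 (Ar <- Ne -> Hk -> Rz -> Mq) has no collider blocking it and no conditioned non-collider, so it is open.
Try {Jd, Ne}:
  P1: blocked at fork node Ne ∈ conditioning set.
  P2: blocked at fork node Ne ∈ conditioning set.
  P3: blocked at fork node Ne ∈ conditioning set.
  P4: blocked at fork node Jd ∈ conditioning set.
  P5: blocked at fork node Jd ∈ conditioning set.
  P6: blocked at fork node Jd ∈ conditioning set.
  P7: blocked at fork node Jd ∈ conditioning set.
{Jd, Ne} contains no descendant of Ar and blocks every backdoor path.
Every element of {Jd, Ne} is needed (dropping Jd leaves P4 open; dropping Ne leaves P2 open), so no proper subset is valid.
Among all size-2 subsets of the eligible variables, only {Jd, Ne} blocks every backdoor path, so it is the unique smallest valid adjustment set.

{Jd, Ne}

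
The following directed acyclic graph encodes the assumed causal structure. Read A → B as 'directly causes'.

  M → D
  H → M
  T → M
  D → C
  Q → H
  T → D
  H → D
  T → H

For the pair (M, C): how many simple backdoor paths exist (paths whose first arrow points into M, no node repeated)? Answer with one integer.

A backdoor path from M to C is any simple undirected path whose first edge points into M (i.e. leaves M via a parent).
Parents of M: {H, T}.
Enumerating:
  P1: M <- T -> H -> D -> C
  P2: M <- T -> D -> C
  P3: M <- H <- T -> D -> C
  P4: M <- H -> D -> C
That exhausts the simple backdoor paths. Count: 4.

4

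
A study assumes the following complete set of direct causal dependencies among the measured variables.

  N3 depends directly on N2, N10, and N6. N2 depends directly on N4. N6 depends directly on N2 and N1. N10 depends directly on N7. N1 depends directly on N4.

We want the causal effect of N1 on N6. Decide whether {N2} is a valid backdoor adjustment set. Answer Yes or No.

Backdoor paths from N1 to N6 (paths whose first edge points into N1):
  P1: N1 <- N4 -> N2 -> N6
  P2: N1 <- N4 -> N2 -> N3 <- N6
Condition 1 (no descendant of N1 in the set): holds — descendants of N1 are {N3, N6}; none are in {N2}.
Condition 2 (every backdoor path blocked by {N2}):
  P1: blocked at chain node N2 ∈ conditioning set.
  P2: blocked at chain node N2 ∈ conditioning set.
{N2} satisfies the backdoor criterion.

Yes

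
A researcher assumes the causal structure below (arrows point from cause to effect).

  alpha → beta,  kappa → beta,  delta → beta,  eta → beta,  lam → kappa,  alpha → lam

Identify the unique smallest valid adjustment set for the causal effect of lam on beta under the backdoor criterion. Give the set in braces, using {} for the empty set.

Variables eligible for adjustment (non-descendants of lam, excluding lam and beta): {alpha, delta, eta}.
Backdoor paths from lam to beta:
  P1: lam <- alpha -> beta
The empty set is not sufficient: P1 (lam <- alpha -> beta) has no collider blocking it and no conditioned non-collider, so it is open.
Try {alpha}:
  P1: blocked at fork node alpha ∈ conditioning set.
{alpha} contains no descendant of lam and blocks every backdoor path.
No other singleton works — e.g. {eta} leaves P1 open — so {alpha} is the unique smallest valid adjustment set.

{alpha}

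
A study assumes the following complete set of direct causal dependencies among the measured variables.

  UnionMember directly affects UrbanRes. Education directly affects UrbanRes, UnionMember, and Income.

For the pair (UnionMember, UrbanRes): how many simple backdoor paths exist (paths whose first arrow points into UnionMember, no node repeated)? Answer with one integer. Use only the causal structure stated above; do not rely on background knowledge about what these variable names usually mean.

A backdoor path from UnionMember to UrbanRes is any simple undirected path whose first edge points into UnionMember (i.e. leaves UnionMember via a parent).
Parents of UnionMember: {Education}.
Enumerating:
  P1: UnionMember <- Education -> UrbanRes
That exhausts the simple backdoor paths. Count: 1.

1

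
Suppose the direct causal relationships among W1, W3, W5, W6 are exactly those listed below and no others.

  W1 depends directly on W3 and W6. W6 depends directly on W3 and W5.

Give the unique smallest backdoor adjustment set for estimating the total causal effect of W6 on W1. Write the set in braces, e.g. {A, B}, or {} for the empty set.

{W3}

Variables eligible for adjustment (non-descendants of W6, excluding W6 and W1): {W3, W5}.
Backdoor paths from W6 to W1:
  P1: W6 <- W3 -> W1
The empty set is not sufficient: P1 (W6 <- W3 -> W1) has no collider blocking it and no conditioned non-collider, so it is open.
Try {W3}:
  P1: blocked at fork node W3 ∈ conditioning set.
{W3} contains no descendant of W6 and blocks every backdoor path.
No other singleton works — e.g. {W5} leaves P1 open — so {W3} is the unique smallest valid adjustment set.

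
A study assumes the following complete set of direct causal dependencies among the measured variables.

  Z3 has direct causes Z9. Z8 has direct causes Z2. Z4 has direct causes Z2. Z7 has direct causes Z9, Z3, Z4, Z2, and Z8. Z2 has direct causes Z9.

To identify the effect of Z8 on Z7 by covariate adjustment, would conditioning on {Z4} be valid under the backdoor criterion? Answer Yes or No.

No

Backdoor paths from Z8 to Z7 (paths whose first edge points into Z8):
  P1: Z8 <- Z2 <- Z9 -> Z3 -> Z7
  P2: Z8 <- Z2 <- Z9 -> Z7
  P3: Z8 <- Z2 -> Z4 -> Z7
  P4: Z8 <- Z2 -> Z7
Condition 1 (no descendant of Z8 in the set): holds — descendants of Z8 are {Z7}; none are in {Z4}.
Condition 2 (every backdoor path blocked by {Z4}):
  P1: open — no interior node is in the conditioning set.
  P2: open — no interior node is in the conditioning set.
  P3: blocked at chain node Z4 ∈ conditioning set.
  P4: open — no interior node is in the conditioning set.
{Z4} does not satisfy the backdoor criterion.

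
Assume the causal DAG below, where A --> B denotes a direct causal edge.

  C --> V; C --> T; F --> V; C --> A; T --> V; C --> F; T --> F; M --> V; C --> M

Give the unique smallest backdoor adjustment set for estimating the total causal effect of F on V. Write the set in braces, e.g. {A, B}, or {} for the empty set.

Variables eligible for adjustment (non-descendants of F, excluding F and V): {A, C, M, T}.
Backdoor paths from F to V:
  P1: F <- C -> T -> V
  P2: F <- C -> M -> V
  P3: F <- C -> V
  P4: F <- T <- C -> M -> V
  P5: F <- T <- C -> V
  P6: F <- T -> V
The empty set is not sufficient: P1 (F <- C -> T -> V) has no collider blocking it and no conditioned non-collider, so it is open.
Try {C, T}:
  P1: blocked at fork node C ∈ conditioning set.
  P2: blocked at fork node C ∈ conditioning set.
  P3: blocked at fork node C ∈ conditioning set.
  P4: blocked at chain node T ∈ conditioning set.
  P5: blocked at chain node T ∈ conditioning set.
  P6: blocked at fork node T ∈ conditioning set.
{C, T} contains no descendant of F and blocks every backdoor path.
Every element of {C, T} is needed (dropping C leaves P2 open; dropping T leaves P6 open), so no proper subset is valid.
Among all size-2 subsets of the eligible variables, only {C, T} blocks every backdoor path, so it is the unique smallest valid adjustment set.

{C, T}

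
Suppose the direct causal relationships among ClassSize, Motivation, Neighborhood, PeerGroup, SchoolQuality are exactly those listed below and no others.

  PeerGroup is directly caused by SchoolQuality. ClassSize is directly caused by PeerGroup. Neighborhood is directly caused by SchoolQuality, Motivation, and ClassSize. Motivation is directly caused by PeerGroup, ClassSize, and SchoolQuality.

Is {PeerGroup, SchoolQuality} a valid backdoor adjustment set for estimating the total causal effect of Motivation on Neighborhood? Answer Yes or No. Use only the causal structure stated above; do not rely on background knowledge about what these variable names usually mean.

No

Backdoor paths from Motivation to Neighborhood (paths whose first edge points into Motivation):
  P1: Motivation <- SchoolQuality -> PeerGroup -> ClassSize -> Neighborhood
  P2: Motivation <- SchoolQuality -> Neighborhood
  P3: Motivation <- PeerGroup <- SchoolQuality -> Neighborhood
  P4: Motivation <- PeerGroup -> ClassSize -> Neighborhood
  P5: Motivation <- ClassSize <- PeerGroup <- SchoolQuality -> Neighborhood
  P6: Motivation <- ClassSize -> Neighborhood
Condition 1 (no descendant of Motivation in the set): holds — descendants of Motivation are {Neighborhood}; none are in {PeerGroup, SchoolQuality}.
Condition 2 (every backdoor path blocked by {PeerGroup, SchoolQuality}):
  P1: blocked at fork node SchoolQuality ∈ conditioning set.
  P2: blocked at fork node SchoolQuality ∈ conditioning set.
  P3: blocked at chain node PeerGroup ∈ conditioning set.
  P4: blocked at fork node PeerGroup ∈ conditioning set.
  P5: blocked at chain node PeerGroup ∈ conditioning set.
  P6: open — no interior node is in the conditioning set.
{PeerGroup, SchoolQuality} does not satisfy the backdoor criterion.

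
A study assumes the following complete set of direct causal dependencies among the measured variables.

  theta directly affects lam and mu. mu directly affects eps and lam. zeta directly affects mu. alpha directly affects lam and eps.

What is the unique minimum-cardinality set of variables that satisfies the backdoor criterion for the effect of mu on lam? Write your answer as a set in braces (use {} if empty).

Variables eligible for adjustment (non-descendants of mu, excluding mu and lam): {alpha, theta, zeta}.
Backdoor paths from mu to lam:
  P1: mu <- theta -> lam
The empty set is not sufficient: P1 (mu <- theta -> lam) has no collider blocking it and no conditioned non-collider, so it is open.
Try {theta}:
  P1: blocked at fork node theta ∈ conditioning set.
{theta} contains no descendant of mu and blocks every backdoor path.
No other singleton works — e.g. {alpha} leaves P1 open — so {theta} is the unique smallest valid adjustment set.

{theta}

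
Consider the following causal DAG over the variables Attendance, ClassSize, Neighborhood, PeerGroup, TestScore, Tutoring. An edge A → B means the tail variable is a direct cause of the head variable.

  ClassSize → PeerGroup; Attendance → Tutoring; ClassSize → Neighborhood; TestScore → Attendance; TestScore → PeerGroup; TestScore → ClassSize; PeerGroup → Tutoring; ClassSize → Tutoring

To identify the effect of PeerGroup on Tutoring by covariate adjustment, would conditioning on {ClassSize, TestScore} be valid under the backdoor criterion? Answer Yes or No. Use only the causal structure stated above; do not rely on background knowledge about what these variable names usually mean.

Backdoor paths from PeerGroup to Tutoring (paths whose first edge points into PeerGroup):
  P1: PeerGroup <- TestScore -> Attendance -> Tutoring
  P2: PeerGroup <- TestScore -> ClassSize -> Tutoring
  P3: PeerGroup <- ClassSize <- TestScore -> Attendance -> Tutoring
  P4: PeerGroup <- ClassSize -> Tutoring
Condition 1 (no descendant of PeerGroup in the set): holds — descendants of PeerGroup are {Tutoring}; none are in {ClassSize, TestScore}.
Condition 2 (every backdoor path blocked by {ClassSize, TestScore}):
  P1: blocked at fork node TestScore ∈ conditioning set.
  P2: blocked at fork node TestScore ∈ conditioning set.
  P3: blocked at chain node ClassSize ∈ conditioning set.
  P4: blocked at fork node ClassSize ∈ conditioning set.
{ClassSize, TestScore} satisfies the backdoor criterion.

Yes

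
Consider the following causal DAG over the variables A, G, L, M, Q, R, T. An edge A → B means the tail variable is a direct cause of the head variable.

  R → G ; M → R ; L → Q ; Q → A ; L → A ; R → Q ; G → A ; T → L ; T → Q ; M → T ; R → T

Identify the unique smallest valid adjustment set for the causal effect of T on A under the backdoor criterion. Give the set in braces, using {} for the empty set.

{R}

Variables eligible for adjustment (non-descendants of T, excluding T and A): {G, M, R}.
Backdoor paths from T to A:
  P1: T <- M -> R -> G -> A
  P2: T <- M -> R -> Q <- L -> A
  P3: T <- M -> R -> Q -> A
  P4: T <- R -> G -> A
  P5: T <- R -> Q <- L -> A
  P6: T <- R -> Q -> A
The empty set is not sufficient: P1 (T <- M -> R -> G -> A) has no collider blocking it and no conditioned non-collider, so it is open.
Try {R}:
  P1: blocked at chain node R ∈ conditioning set.
  P2: blocked at chain node R ∈ conditioning set.
  P3: blocked at chain node R ∈ conditioning set.
  P4: blocked at fork node R ∈ conditioning set.
  P5: blocked at fork node R ∈ conditioning set.
  P6: blocked at fork node R ∈ conditioning set.
{R} contains no descendant of T and blocks every backdoor path.
No other singleton works — e.g. {M} leaves P4 open — so {R} is the unique smallest valid adjustment set.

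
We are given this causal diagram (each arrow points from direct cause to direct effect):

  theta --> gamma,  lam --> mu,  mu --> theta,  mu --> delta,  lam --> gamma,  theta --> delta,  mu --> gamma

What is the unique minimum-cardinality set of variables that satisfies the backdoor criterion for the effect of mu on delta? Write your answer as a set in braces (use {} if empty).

Variables eligible for adjustment (non-descendants of mu, excluding mu and delta): {lam}.
Backdoor paths from mu to delta:
  P1: mu <- lam -> gamma <- theta -> delta
Each backdoor path contains an unconditioned collider, so every path is already blocked with the empty conditioning set:
  P1: blocked at collider gamma (neither it nor any descendant is in the conditioning set).
The empty set is therefore the unique smallest valid set.

{}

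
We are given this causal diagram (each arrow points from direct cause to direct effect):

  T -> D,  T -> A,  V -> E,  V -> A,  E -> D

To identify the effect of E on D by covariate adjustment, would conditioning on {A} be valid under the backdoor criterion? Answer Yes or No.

Backdoor paths from E to D (paths whose first edge points into E):
  P1: E <- V -> A <- T -> D
Condition 1 (no descendant of E in the set): holds — descendants of E are {D}; none are in {A}.
Condition 2 (every backdoor path blocked by {A}):
  P1: open — collider(s) A are conditioned on (or have a conditioned descendant) and no non-collider on the path is in the set.
{A} does not satisfy the backdoor criterion.

No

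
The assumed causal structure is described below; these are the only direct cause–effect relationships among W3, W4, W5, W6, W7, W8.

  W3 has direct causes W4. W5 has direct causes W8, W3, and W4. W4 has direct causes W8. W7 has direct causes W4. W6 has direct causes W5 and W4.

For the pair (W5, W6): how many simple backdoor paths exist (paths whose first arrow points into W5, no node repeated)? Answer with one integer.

3

A backdoor path from W5 to W6 is any simple undirected path whose first edge points into W5 (i.e. leaves W5 via a parent).
Parents of W5: {W3, W4, W8}.
Enumerating:
  P1: W5 <- W8 -> W4 -> W6
  P2: W5 <- W4 -> W6
  P3: W5 <- W3 <- W4 -> W6
That exhausts the simple backdoor paths. Count: 3.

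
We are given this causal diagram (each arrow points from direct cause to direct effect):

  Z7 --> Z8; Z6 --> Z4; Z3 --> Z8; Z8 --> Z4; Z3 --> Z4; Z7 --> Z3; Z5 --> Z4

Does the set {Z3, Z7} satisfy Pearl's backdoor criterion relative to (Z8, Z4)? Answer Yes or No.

Yes

Backdoor paths from Z8 to Z4 (paths whose first edge points into Z8):
  P1: Z8 <- Z7 -> Z3 -> Z4
  P2: Z8 <- Z3 -> Z4
Condition 1 (no descendant of Z8 in the set): holds — descendants of Z8 are {Z4}; none are in {Z3, Z7}.
Condition 2 (every backdoor path blocked by {Z3, Z7}):
  P1: blocked at fork node Z7 ∈ conditioning set.
  P2: blocked at fork node Z3 ∈ conditioning set.
{Z3, Z7} satisfies the backdoor criterion.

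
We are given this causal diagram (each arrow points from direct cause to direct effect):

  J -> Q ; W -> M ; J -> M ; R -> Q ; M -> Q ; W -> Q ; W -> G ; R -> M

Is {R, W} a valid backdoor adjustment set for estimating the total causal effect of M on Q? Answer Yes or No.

No

Backdoor paths from M to Q (paths whose first edge points into M):
  P1: M <- J -> Q
  P2: M <- W -> Q
  P3: M <- R -> Q
Condition 1 (no descendant of M in the set): holds — descendants of M are {Q}; none are in {R, W}.
Condition 2 (every backdoor path blocked by {R, W}):
  P1: open — no interior node is in the conditioning set.
  P2: blocked at fork node W ∈ conditioning set.
  P3: blocked at fork node R ∈ conditioning set.
{R, W} does not satisfy the backdoor criterion.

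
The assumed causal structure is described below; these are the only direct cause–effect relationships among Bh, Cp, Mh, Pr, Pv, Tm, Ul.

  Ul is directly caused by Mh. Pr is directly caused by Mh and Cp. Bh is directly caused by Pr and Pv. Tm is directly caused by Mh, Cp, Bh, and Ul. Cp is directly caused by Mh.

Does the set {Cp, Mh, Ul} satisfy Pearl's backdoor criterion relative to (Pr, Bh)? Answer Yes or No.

Backdoor paths from Pr to Bh (paths whose first edge points into Pr):
  P1: Pr <- Mh -> Cp -> Tm <- Bh
  P2: Pr <- Mh -> Ul -> Tm <- Bh
  P3: Pr <- Mh -> Tm <- Bh
  P4: Pr <- Cp <- Mh -> Ul -> Tm <- Bh
  P5: Pr <- Cp <- Mh -> Tm <- Bh
  P6: Pr <- Cp -> Tm <- Bh
Condition 1 (no descendant of Pr in the set): holds — descendants of Pr are {Bh, Tm}; none are in {Cp, Mh, Ul}.
Condition 2 (every backdoor path blocked by {Cp, Mh, Ul}):
  P1: blocked at fork node Mh ∈ conditioning set.
  P2: blocked at fork node Mh ∈ conditioning set.
  P3: blocked at fork node Mh ∈ conditioning set.
  P4: blocked at chain node Cp ∈ conditioning set.
  P5: blocked at chain node Cp ∈ conditioning set.
  P6: blocked at fork node Cp ∈ conditioning set.
{Cp, Mh, Ul} satisfies the backdoor criterion.

Yes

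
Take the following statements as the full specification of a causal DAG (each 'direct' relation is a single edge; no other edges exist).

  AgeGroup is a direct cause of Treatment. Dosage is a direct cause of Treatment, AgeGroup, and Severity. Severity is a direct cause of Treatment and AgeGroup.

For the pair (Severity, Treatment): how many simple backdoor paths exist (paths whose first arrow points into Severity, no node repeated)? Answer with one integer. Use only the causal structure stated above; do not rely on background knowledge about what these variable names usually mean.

2

A backdoor path from Severity to Treatment is any simple undirected path whose first edge points into Severity (i.e. leaves Severity via a parent).
Parents of Severity: {Dosage}.
Enumerating:
  P1: Severity <- Dosage -> AgeGroup -> Treatment
  P2: Severity <- Dosage -> Treatment
That exhausts the simple backdoor paths. Count: 2.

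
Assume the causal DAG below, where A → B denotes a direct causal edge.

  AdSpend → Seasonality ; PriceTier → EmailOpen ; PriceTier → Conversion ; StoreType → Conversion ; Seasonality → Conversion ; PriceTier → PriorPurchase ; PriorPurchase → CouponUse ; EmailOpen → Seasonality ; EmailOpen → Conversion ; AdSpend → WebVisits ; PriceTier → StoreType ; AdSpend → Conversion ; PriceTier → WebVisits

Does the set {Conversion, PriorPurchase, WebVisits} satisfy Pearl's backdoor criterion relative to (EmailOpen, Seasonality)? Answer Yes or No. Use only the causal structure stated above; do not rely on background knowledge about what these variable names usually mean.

No

Backdoor paths from EmailOpen to Seasonality (paths whose first edge points into EmailOpen):
  P1: EmailOpen <- PriceTier -> WebVisits <- AdSpend -> Seasonality
  P2: EmailOpen <- PriceTier -> WebVisits <- AdSpend -> Conversion <- Seasonality
  P3: EmailOpen <- PriceTier -> StoreType -> Conversion <- AdSpend -> Seasonality
  P4: EmailOpen <- PriceTier -> StoreType -> Conversion <- Seasonality
  P5: EmailOpen <- PriceTier -> Conversion <- AdSpend -> Seasonality
  P6: EmailOpen <- PriceTier -> Conversion <- Seasonality
Condition 1 (no descendant of EmailOpen in the set): FAILS — Conversion is a descendant of EmailOpen.
Condition 2 (every backdoor path blocked by {Conversion, PriorPurchase, WebVisits}):
  P1: open — collider(s) WebVisits are conditioned on (or have a conditioned descendant) and no non-collider on the path is in the set.
  P2: open — collider(s) WebVisits, Conversion are conditioned on (or have a conditioned descendant) and no non-collider on the path is in the set.
  P3: open — collider(s) Conversion are conditioned on (or have a conditioned descendant) and no non-collider on the path is in the set.
  P4: open — collider(s) Conversion are conditioned on (or have a conditioned descendant) and no non-collider on the path is in the set.
  P5: open — collider(s) Conversion are conditioned on (or have a conditioned descendant) and no non-collider on the path is in the set.
  P6: open — collider(s) Conversion are conditioned on (or have a conditioned descendant) and no non-collider on the path is in the set.
{Conversion, PriorPurchase, WebVisits} does not satisfy the backdoor criterion.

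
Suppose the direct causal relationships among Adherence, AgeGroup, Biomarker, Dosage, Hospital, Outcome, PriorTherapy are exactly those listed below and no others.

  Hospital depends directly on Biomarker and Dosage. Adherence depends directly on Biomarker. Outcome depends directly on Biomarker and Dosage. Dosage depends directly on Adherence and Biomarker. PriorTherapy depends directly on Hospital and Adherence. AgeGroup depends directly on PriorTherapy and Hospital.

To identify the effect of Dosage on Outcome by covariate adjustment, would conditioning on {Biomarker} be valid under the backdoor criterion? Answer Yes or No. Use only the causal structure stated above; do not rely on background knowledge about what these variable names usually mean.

Backdoor paths from Dosage to Outcome (paths whose first edge points into Dosage):
  P1: Dosage <- Biomarker -> Outcome
  P2: Dosage <- Adherence <- Biomarker -> Outcome
  P3: Dosage <- Adherence -> PriorTherapy <- Hospital <- Biomarker -> Outcome
  P4: Dosage <- Adherence -> PriorTherapy -> AgeGroup <- Hospital <- Biomarker -> Outcome
Condition 1 (no descendant of Dosage in the set): holds — descendants of Dosage are {AgeGroup, Hospital, Outcome, PriorTherapy}; none are in {Biomarker}.
Condition 2 (every backdoor path blocked by {Biomarker}):
  P1: blocked at fork node Biomarker ∈ conditioning set.
  P2: blocked at fork node Biomarker ∈ conditioning set.
  P3: blocked at collider PriorTherapy (neither it nor any descendant is in the conditioning set).
  P4: blocked at collider AgeGroup (neither it nor any descendant is in the conditioning set).
{Biomarker} satisfies the backdoor criterion.

Yes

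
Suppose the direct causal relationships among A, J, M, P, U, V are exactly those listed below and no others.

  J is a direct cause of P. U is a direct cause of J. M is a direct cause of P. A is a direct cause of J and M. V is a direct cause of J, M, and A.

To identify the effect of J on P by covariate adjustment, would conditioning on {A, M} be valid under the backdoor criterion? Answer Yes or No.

Backdoor paths from J to P (paths whose first edge points into J):
  P1: J <- V -> A -> M -> P
  P2: J <- V -> M -> P
  P3: J <- A <- V -> M -> P
  P4: J <- A -> M -> P
Condition 1 (no descendant of J in the set): holds — descendants of J are {P}; none are in {A, M}.
Condition 2 (every backdoor path blocked by {A, M}):
  P1: blocked at chain node A ∈ conditioning set.
  P2: blocked at chain node M ∈ conditioning set.
  P3: blocked at chain node A ∈ conditioning set.
  P4: blocked at fork node A ∈ conditioning set.
{A, M} satisfies the backdoor criterion.

Yes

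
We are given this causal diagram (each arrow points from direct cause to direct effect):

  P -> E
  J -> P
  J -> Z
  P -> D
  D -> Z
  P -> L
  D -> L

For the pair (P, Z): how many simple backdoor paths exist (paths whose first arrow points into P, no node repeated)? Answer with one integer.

1

A backdoor path from P to Z is any simple undirected path whose first edge points into P (i.e. leaves P via a parent).
Parents of P: {J}.
Enumerating:
  P1: P <- J -> Z
That exhausts the simple backdoor paths. Count: 1.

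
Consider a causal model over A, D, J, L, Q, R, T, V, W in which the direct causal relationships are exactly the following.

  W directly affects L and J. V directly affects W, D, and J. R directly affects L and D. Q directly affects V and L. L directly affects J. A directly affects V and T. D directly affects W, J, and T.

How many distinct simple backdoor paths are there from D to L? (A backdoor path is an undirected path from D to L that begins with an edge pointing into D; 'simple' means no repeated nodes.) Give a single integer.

6

A backdoor path from D to L is any simple undirected path whose first edge points into D (i.e. leaves D via a parent).
Parents of D: {R, V}.
Enumerating:
  P1: D <- V <- Q -> L
  P2: D <- V -> W -> L
  P3: D <- V -> W -> J <- L
  P4: D <- V -> J <- W -> L
  P5: D <- V -> J <- L
  P6: D <- R -> L
That exhausts the simple backdoor paths. Count: 6.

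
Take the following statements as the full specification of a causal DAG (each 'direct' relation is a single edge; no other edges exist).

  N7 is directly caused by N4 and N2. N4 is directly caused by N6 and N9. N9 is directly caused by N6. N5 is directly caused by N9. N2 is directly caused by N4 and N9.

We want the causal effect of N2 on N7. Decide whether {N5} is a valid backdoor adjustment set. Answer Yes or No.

No

Backdoor paths from N2 to N7 (paths whose first edge points into N2):
  P1: N2 <- N9 <- N6 -> N4 -> N7
  P2: N2 <- N9 -> N4 -> N7
  P3: N2 <- N4 -> N7
Condition 1 (no descendant of N2 in the set): holds — descendants of N2 are {N7}; none are in {N5}.
Condition 2 (every backdoor path blocked by {N5}):
  P1: open — no interior node is in the conditioning set.
  P2: open — no interior node is in the conditioning set.
  P3: open — no interior node is in the conditioning set.
{N5} does not satisfy the backdoor criterion.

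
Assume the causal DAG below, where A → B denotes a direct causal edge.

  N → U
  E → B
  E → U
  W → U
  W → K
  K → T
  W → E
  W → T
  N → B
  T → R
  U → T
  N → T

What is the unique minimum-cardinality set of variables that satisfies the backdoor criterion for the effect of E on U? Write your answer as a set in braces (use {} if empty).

Variables eligible for adjustment (non-descendants of E, excluding E and U): {K, N, W}.
Backdoor paths from E to U:
  P1: E <- W -> K -> T <- N -> U
  P2: E <- W -> K -> T <- U
  P3: E <- W -> U
  P4: E <- W -> T <- N -> U
  P5: E <- W -> T <- U
The empty set is not sufficient: P3 (E <- W -> U) has no collider blocking it and no conditioned non-collider, so it is open.
Try {W}:
  P1: blocked at fork node W ∈ conditioning set.
  P2: blocked at fork node W ∈ conditioning set.
  P3: blocked at fork node W ∈ conditioning set.
  P4: blocked at fork node W ∈ conditioning set.
  P5: blocked at fork node W ∈ conditioning set.
{W} contains no descendant of E and blocks every backdoor path.
No other singleton works — e.g. {N} leaves P3 open — so {W} is the unique smallest valid adjustment set.

{W}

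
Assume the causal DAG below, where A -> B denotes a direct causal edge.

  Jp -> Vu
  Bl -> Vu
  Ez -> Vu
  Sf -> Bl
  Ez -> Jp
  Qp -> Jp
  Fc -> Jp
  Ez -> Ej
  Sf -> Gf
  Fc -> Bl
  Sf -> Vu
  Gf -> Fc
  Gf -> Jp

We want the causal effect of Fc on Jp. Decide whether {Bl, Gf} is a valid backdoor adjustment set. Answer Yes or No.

No

Backdoor paths from Fc to Jp (paths whose first edge points into Fc):
  P1: Fc <- Gf <- Sf -> Bl -> Vu <- Ez -> Jp
  P2: Fc <- Gf <- Sf -> Bl -> Vu <- Jp
  P3: Fc <- Gf <- Sf -> Vu <- Ez -> Jp
  P4: Fc <- Gf <- Sf -> Vu <- Jp
  P5: Fc <- Gf -> Jp
Condition 1 (no descendant of Fc in the set): FAILS — Bl is a descendant of Fc.
Condition 2 (every backdoor path blocked by {Bl, Gf}):
  P1: blocked at chain node Gf ∈ conditioning set.
  P2: blocked at chain node Gf ∈ conditioning set.
  P3: blocked at chain node Gf ∈ conditioning set.
  P4: blocked at chain node Gf ∈ conditioning set.
  P5: blocked at fork node Gf ∈ conditioning set.
{Bl, Gf} does not satisfy the backdoor criterion.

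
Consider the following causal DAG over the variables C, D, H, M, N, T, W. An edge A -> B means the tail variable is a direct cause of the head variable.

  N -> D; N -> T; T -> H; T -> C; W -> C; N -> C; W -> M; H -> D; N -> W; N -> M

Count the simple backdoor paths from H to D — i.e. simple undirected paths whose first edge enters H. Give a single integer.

4

A backdoor path from H to D is any simple undirected path whose first edge points into H (i.e. leaves H via a parent).
Parents of H: {T}.
Enumerating:
  P1: H <- T <- N -> D
  P2: H <- T -> C <- N -> D
  P3: H <- T -> C <- W <- N -> D
  P4: H <- T -> C <- W -> M <- N -> D
That exhausts the simple backdoor paths. Count: 4.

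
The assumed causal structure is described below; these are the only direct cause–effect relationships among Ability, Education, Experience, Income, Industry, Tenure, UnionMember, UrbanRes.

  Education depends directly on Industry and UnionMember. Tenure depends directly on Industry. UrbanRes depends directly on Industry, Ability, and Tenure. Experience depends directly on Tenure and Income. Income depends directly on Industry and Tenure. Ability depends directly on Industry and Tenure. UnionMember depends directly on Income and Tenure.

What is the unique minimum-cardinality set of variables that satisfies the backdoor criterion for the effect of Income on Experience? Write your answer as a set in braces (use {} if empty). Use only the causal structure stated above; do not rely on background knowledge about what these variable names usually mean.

Variables eligible for adjustment (non-descendants of Income, excluding Income and Experience): {Ability, Industry, Tenure, UrbanRes}.
Backdoor paths from Income to Experience:
  P1: Income <- Industry -> Tenure -> Experience
  P2: Income <- Industry -> Ability <- Tenure -> Experience
  P3: Income <- Industry -> Ability -> UrbanRes <- Tenure -> Experience
  P4: Income <- Industry -> UrbanRes <- Tenure -> Experience
  P5: Income <- Industry -> UrbanRes <- Ability <- Tenure -> Experience
  P6: Income <- Industry -> Education <- UnionMember <- Tenure -> Experience
  P7: Income <- Tenure -> Experience
The empty set is not sufficient: P1 (Income <- Industry -> Tenure -> Experience) has no collider blocking it and no conditioned non-collider, so it is open.
Try {Tenure}:
  P1: blocked at chain node Tenure ∈ conditioning set.
  P2: blocked at collider Ability (neither it nor any descendant is in the conditioning set).
  P3: blocked at collider UrbanRes (neither it nor any descendant is in the conditioning set).
  P4: blocked at collider UrbanRes (neither it nor any descendant is in the conditioning set).
  P5: blocked at collider UrbanRes (neither it nor any descendant is in the conditioning set).
  P6: blocked at collider Education (neither it nor any descendant is in the conditioning set).
  P7: blocked at fork node Tenure ∈ conditioning set.
{Tenure} contains no descendant of Income and blocks every backdoor path.
No other singleton works — e.g. {Industry} leaves P7 open — so {Tenure} is the unique smallest valid adjustment set.

{Tenure}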